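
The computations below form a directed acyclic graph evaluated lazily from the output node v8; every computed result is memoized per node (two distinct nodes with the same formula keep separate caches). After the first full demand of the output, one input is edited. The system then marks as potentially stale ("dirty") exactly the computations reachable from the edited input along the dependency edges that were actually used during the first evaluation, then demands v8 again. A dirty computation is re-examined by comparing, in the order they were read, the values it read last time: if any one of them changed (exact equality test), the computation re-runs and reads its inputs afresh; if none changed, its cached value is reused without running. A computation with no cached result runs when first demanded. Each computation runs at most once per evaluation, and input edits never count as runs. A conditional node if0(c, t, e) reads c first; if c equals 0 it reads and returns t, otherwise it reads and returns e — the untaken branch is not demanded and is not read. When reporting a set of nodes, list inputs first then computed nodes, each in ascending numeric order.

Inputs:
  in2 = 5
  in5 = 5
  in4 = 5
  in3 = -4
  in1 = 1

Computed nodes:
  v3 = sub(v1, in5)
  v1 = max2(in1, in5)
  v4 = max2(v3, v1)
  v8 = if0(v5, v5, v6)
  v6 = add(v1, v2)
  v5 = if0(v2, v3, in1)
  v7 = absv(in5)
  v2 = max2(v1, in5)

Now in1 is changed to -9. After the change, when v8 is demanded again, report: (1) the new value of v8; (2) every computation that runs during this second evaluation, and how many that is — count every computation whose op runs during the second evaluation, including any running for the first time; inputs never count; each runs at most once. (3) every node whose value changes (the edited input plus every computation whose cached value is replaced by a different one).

Demanding v8 again yields 10.
3 computations run: v1, v5, v8.
The nodes whose values change: in1, v5.
Note where the cutoff bites: v2 is checked, finds nothing changed, and keeps its cache.

First demand of the output computes:
  v1 = max2(1, 5) = 5
  v2 = max2(5, 5) = 5
  v5 = if0(v2=5 -> else branch in1) = 1
  v6 = add(5, 5) = 10
  v8 = if0(v5=1 -> else branch v6) = 10

After the edit, cleaning proceeds:
  v1: a read changed (in1 1->-9) — executes, giving 5 — identical to its old value.
  v2: dirty, but its reads are unchanged (v1 unchanged, in5 unchanged); cached 5 stands.
  v5: a read changed (in1 1->-9) — executes, giving -9.
  v6: dirty, but its reads are unchanged (v1 unchanged, v2 unchanged); cached 10 stands.
  v8: a read changed (v5 1->-9) — executes, giving 10 — identical to its old value.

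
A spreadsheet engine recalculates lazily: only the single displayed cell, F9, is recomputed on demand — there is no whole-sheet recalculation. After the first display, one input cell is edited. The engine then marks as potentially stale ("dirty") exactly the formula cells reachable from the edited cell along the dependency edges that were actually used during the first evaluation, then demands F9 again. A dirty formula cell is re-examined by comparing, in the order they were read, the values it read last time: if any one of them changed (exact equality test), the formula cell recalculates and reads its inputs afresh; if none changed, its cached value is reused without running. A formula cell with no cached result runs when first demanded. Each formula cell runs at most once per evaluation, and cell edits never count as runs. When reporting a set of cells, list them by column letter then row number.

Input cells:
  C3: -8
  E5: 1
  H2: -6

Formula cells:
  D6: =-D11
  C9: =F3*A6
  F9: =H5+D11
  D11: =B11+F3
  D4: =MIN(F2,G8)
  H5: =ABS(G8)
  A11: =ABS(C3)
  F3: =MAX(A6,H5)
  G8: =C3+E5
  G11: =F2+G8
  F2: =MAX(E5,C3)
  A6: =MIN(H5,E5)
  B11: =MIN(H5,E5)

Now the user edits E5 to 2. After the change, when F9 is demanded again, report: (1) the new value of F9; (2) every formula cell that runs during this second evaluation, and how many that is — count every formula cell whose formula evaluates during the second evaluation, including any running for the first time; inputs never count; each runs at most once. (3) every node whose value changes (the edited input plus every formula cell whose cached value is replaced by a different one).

New value of F9: 14.
Formula cells that run: A6, B11, D11, F3, F9, G8, H5 — 7 in total.
Values that change: A6, B11, E5, F3, F9, G8, H5.

First evaluation (everything demanded from the output):
  G8 = -8 + 1 = -7
  H5 = ABS(-7) = 7
  A6 = MIN(7, 1) = 1
  B11 = MIN(7, 1) = 1
  F3 = MAX(1, 7) = 7
  D11 = 1 + 7 = 8
  F9 = 7 + 8 = 15

Propagation after the edit:
  G8: runs — E5 1->2; result -6.
  H5: runs — G8 -7->-6; result 6.
  A6: runs — H5 7->6; E5 1->2; result 2.
  B11: runs — H5 7->6; E5 1->2; result 2.
  F3: runs — A6 1->2; H5 7->6; result 6.
  D11: runs — B11 1->2; F3 7->6; result 8 (same value as before).
  F9: runs — H5 7->6; result 14.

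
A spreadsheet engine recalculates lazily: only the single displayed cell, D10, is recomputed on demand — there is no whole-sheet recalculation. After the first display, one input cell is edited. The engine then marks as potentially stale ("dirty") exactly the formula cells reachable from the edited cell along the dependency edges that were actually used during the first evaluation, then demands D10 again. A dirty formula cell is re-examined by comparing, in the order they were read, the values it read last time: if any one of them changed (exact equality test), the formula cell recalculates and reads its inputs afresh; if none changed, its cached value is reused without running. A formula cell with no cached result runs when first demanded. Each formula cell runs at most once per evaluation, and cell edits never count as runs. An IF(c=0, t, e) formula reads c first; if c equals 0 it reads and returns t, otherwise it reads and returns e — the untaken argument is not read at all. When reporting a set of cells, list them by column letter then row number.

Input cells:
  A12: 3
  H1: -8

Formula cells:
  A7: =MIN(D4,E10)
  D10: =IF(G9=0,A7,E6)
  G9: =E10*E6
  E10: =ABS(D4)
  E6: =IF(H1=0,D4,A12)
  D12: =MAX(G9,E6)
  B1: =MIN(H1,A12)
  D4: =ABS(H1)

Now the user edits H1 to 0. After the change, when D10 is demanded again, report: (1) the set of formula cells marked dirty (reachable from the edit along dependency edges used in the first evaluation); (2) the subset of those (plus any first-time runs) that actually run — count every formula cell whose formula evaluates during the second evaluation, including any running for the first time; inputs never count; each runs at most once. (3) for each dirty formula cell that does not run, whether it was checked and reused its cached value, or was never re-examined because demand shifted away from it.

First evaluation (everything demanded from the output):
  D4 = ABS(-8) = 8
  E6 = IF(H1=0: H1=-8 -> else branch A12) = 3
  E10 = ABS(8) = 8
  G9 = 8 * 3 = 24
  D10 = IF(G9=0: G9=24 -> else branch E6) = 3

Propagation after the edit:
  D4: runs — H1 -8->0; result 0.
  E6: runs — H1 -8->0; result 0.
  E10: runs — D4 8->0; result 0.
  A7: demanded for the first time — runs, produces 0.
  G9: runs — E10 8->0; E6 3->0; result 0.
  D10: runs — G9 24->0; E6 3->0; result 0.

Key observation: a condition flipped, so demand reaches new nodes — A7 runs for the first time.

Marked dirty: D4, D10, E6, E10, G9.
Formula cells that run: A7, D4, D10, E6, E10, G9 — 6 in total.
Every dirty formula cell ran.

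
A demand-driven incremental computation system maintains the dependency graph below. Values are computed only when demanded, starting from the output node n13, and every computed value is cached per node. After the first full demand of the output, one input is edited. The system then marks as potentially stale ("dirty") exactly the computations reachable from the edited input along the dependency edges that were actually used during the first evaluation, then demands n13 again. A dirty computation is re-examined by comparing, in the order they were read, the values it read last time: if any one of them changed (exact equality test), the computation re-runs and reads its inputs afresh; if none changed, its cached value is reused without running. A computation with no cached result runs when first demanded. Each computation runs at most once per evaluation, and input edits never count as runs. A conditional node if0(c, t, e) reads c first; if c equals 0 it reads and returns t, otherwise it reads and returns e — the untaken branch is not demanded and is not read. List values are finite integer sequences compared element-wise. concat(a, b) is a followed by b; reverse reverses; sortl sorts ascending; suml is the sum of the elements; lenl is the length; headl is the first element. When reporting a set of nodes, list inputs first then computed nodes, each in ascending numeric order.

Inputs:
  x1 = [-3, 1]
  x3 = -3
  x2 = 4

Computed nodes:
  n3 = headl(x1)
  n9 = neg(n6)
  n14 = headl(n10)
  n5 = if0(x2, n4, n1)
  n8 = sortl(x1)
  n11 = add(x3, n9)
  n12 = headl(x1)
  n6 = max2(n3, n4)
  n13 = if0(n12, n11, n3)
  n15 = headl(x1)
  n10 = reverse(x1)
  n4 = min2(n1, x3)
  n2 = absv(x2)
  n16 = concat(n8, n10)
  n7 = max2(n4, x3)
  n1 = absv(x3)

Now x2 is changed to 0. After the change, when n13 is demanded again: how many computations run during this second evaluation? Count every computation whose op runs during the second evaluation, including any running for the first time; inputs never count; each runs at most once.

Computations that run: none — 0 in total.
Key observation: x2 is never demanded by the output, so the edit triggers no recomputation at all.

First evaluation (everything demanded from the output):
  n3 = headl([-3, 1]) = -3
  n12 = headl([-3, 1]) = -3
  n13 = if0(n12=-3 -> else branch n3) = -3

Propagation after the edit:
  x2 feeds no computation that the output demands — nothing is marked dirty and nothing runs.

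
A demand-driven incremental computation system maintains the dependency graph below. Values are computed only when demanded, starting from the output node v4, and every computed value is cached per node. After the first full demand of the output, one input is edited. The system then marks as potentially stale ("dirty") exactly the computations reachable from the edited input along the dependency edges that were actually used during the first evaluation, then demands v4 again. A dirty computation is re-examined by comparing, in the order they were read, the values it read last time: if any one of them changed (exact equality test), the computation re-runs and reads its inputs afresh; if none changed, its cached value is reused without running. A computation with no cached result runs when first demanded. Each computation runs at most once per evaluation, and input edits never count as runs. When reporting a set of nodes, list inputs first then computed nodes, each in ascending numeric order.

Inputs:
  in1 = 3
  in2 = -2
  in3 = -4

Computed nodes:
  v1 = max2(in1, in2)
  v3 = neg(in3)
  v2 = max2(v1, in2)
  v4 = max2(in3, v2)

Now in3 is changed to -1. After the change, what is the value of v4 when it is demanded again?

First evaluation (everything demanded from the output):
  v1 = max2(3, -2) = 3
  v2 = max2(3, -2) = 3
  v4 = max2(-4, 3) = 3

Propagation after the edit:
  v4: runs — in3 -4->-1; result 3 (same value as before).

New value of v4: 3.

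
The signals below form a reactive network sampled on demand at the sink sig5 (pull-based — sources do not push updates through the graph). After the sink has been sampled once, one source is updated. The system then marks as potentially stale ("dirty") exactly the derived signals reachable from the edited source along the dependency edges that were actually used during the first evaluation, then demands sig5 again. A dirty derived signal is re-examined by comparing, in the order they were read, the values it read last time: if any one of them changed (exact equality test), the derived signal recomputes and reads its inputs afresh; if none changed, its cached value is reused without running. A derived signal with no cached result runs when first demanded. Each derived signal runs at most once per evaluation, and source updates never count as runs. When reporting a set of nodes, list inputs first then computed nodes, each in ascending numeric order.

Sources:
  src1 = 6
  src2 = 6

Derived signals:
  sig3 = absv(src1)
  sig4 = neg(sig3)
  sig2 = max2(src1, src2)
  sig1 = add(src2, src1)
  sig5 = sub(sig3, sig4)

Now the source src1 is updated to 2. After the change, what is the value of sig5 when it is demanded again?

Initial pass — values computed on the first demand:
  sig3 = absv(6) = 6
  sig4 = neg(6) = -6
  sig5 = sub(6, -6) = 12

Second demand — change propagation:
  sig3: re-runs because src1 6->2; new result 2.
  sig4: re-runs because sig3 6->2; new result -2.
  sig5: re-runs because sig3 6->2; sig4 -6->-2; new result 4.

sig5 now evaluates to 4.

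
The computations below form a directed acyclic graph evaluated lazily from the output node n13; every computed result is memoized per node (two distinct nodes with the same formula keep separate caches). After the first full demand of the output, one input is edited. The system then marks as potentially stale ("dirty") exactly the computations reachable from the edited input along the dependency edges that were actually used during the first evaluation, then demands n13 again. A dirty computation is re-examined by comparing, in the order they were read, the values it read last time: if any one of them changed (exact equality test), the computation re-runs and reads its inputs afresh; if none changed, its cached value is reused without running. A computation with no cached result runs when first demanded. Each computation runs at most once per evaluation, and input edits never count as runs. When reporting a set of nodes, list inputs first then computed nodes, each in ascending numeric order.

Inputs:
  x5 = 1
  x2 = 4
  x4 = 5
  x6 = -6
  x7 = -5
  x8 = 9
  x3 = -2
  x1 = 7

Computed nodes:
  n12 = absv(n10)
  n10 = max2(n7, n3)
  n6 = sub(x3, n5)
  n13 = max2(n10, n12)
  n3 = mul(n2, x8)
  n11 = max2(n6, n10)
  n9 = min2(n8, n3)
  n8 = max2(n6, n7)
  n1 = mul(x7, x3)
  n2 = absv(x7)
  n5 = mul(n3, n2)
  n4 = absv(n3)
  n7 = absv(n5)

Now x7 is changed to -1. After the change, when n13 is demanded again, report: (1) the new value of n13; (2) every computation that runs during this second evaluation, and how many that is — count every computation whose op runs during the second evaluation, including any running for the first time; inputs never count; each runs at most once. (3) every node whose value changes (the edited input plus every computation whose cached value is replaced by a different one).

First demand of the output computes:
  n2 = absv(-5) = 5
  n3 = mul(5, 9) = 45
  n5 = mul(45, 5) = 225
  n7 = absv(225) = 225
  n10 = max2(225, 45) = 225
  n12 = absv(225) = 225
  n13 = max2(225, 225) = 225

After the edit, cleaning proceeds:
  n2: a read changed (x7 -5->-1) — executes, giving 1.
  n3: a read changed (n2 5->1) — executes, giving 9.
  n5: a read changed (n3 45->9; n2 5->1) — executes, giving 9.
  n7: a read changed (n5 225->9) — executes, giving 9.
  n10: a read changed (n7 225->9; n3 45->9) — executes, giving 9.
  n12: a read changed (n10 225->9) — executes, giving 9.
  n13: a read changed (n10 225->9; n12 225->9) — executes, giving 9.

Demanding n13 again yields 9.
7 computations run: n2, n3, n5, n7, n10, n12, n13.
The nodes whose values change: x7, n2, n3, n5, n7, n10, n12, n13.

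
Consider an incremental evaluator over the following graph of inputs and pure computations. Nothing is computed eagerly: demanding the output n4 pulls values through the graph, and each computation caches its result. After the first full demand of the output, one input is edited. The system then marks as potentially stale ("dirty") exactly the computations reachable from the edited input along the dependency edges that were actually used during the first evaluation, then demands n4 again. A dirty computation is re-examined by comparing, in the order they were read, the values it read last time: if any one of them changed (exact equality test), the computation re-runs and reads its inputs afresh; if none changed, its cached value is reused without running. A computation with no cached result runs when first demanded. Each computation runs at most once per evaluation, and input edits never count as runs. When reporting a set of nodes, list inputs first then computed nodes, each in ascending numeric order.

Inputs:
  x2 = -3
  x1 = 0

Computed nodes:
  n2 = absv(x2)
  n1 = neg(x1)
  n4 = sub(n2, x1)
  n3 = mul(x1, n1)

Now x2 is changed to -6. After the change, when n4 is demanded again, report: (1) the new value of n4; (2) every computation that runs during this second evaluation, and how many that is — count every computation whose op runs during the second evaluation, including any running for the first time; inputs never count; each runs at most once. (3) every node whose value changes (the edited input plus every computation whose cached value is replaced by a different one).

n4 now evaluates to 6.
Run set: n2, n4 (2 run).
Changed values: x2, n2, n4.

Initial pass — values computed on the first demand:
  n2 = absv(-3) = 3
  n4 = sub(3, 0) = 3

Second demand — change propagation:
  n2: re-runs because x2 -3->-6; new result 6.
  n4: re-runs because n2 3->6; new result 6.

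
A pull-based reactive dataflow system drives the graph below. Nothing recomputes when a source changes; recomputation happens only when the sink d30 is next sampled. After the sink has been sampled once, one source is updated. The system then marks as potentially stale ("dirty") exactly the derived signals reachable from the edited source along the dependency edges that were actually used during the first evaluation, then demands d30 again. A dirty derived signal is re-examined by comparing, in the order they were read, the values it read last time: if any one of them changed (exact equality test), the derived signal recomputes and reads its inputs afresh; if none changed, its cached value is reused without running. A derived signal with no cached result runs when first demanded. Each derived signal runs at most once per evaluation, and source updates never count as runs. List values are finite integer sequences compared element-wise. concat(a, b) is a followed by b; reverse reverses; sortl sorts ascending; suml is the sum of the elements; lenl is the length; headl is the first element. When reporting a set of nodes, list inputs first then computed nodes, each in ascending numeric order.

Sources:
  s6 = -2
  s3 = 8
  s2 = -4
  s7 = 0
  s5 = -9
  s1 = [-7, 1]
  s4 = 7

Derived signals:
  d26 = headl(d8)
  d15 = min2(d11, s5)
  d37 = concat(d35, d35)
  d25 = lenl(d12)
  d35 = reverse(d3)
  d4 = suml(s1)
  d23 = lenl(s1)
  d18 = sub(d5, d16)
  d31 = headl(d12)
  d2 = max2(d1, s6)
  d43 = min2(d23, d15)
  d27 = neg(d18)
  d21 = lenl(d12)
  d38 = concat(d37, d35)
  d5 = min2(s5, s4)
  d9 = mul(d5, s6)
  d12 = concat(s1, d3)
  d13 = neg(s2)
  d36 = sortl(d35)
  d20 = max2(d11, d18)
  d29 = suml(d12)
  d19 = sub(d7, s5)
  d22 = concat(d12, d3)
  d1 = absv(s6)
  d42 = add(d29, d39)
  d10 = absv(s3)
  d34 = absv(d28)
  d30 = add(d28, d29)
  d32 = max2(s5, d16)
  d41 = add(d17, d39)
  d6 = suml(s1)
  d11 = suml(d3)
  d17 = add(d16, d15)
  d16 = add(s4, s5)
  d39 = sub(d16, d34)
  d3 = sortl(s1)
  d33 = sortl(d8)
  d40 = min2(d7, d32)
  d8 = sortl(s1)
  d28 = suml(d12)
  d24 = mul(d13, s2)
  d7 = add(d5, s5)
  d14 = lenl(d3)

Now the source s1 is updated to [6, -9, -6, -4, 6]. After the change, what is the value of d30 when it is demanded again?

New value of d30: -28.

First evaluation (everything demanded from the output):
  d3 = sortl([-7, 1]) = [-7, 1]
  d12 = concat([-7, 1], [-7, 1]) = [-7, 1, -7, 1]
  d28 = suml([-7, 1, -7, 1]) = -12
  d29 = suml([-7, 1, -7, 1]) = -12
  d30 = add(-12, -12) = -24

Propagation after the edit:
  d3: runs — s1 [-7, 1]->[6, -9, -6, -4, 6]; result [-9, -6, -4, 6, 6].
  d12: runs — s1 [-7, 1]->[6, -9, -6, -4, 6]; d3 [-7, 1]->[-9, -6, -4, 6, 6]; result [6, -9, -6, -4, 6, -9, -6, -4, 6, 6].
  d28: runs — d12 [-7, 1, -7, 1]->[6, -9, -6, -4, 6, -9, -6, -4, 6, 6]; result -14.
  d29: runs — d12 [-7, 1, -7, 1]->[6, -9, -6, -4, 6, -9, -6, -4, 6, 6]; result -14.
  d30: runs — d28 -12->-14; d29 -12->-14; result -28.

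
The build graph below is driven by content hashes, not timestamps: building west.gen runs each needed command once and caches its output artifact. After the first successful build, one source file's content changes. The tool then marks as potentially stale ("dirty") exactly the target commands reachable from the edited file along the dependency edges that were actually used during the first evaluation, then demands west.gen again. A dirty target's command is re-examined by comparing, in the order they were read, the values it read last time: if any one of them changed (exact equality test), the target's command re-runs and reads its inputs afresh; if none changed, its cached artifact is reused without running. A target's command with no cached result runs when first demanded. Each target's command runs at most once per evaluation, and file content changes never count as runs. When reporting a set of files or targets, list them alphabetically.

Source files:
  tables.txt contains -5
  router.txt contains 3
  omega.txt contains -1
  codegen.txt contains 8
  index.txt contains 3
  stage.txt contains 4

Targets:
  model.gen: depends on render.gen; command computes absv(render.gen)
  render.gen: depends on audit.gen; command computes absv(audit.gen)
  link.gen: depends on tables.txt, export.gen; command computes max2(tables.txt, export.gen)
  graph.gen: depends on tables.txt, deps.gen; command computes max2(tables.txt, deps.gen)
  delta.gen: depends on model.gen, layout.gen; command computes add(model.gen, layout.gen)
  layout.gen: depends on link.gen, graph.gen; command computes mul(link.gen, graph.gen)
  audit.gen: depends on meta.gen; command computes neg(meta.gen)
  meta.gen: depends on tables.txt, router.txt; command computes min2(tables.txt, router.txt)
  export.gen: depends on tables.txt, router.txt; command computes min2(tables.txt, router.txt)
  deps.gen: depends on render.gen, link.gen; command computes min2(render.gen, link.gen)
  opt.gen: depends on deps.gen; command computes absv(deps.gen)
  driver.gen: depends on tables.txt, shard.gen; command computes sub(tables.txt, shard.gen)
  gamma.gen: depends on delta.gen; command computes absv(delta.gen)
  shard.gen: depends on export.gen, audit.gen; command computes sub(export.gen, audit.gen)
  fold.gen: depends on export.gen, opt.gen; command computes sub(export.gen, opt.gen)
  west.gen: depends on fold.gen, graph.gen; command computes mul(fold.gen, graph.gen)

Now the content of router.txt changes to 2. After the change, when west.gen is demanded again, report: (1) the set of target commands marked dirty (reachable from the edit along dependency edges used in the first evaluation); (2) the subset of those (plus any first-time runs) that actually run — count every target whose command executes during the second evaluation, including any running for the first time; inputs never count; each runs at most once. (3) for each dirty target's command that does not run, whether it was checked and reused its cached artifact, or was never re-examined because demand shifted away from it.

Initial pass — values computed on the first demand:
  export.gen = min2(-5, 3) = -5
  link.gen = max2(-5, -5) = -5
  meta.gen = min2(-5, 3) = -5
  audit.gen = neg(-5) = 5
  render.gen = absv(5) = 5
  deps.gen = min2(5, -5) = -5
  graph.gen = max2(-5, -5) = -5
  opt.gen = absv(-5) = 5
  fold.gen = sub(-5, 5) = -10
  west.gen = mul(-10, -5) = 50

Second demand — change propagation:
  export.gen: re-runs because router.txt 3->2; new result -5 (unchanged).
  link.gen: re-examined; everything it read last time is the same (tables.txt unchanged, export.gen unchanged) — cache -5 kept, no run.
  meta.gen: re-runs because router.txt 3->2; new result -5 (unchanged).
  audit.gen: re-examined; everything it read last time is the same (meta.gen unchanged) — cache 5 kept, no run.
  render.gen: re-examined; everything it read last time is the same (audit.gen unchanged) — cache 5 kept, no run.
  deps.gen: re-examined; everything it read last time is the same (render.gen unchanged, link.gen unchanged) — cache -5 kept, no run.
  graph.gen: re-examined; everything it read last time is the same (tables.txt unchanged, deps.gen unchanged) — cache -5 kept, no run.
  opt.gen: re-examined; everything it read last time is the same (deps.gen unchanged) — cache 5 kept, no run.
  fold.gen: re-examined; everything it read last time is the same (export.gen unchanged, opt.gen unchanged) — cache -10 kept, no run.
  west.gen: re-examined; everything it read last time is the same (fold.gen unchanged, graph.gen unchanged) — cache 50 kept, no run.

The important point: at audit.gen every value read last time is unchanged, so the dirty flag clears without a run.

Dirty set: audit.gen, deps.gen, export.gen, fold.gen, graph.gen, link.gen, meta.gen, opt.gen, render.gen, west.gen.
Run set: export.gen, meta.gen (2 run).
Re-examined without running (cache reused): audit.gen, deps.gen, fold.gen, graph.gen, link.gen, opt.gen, render.gen, west.gen.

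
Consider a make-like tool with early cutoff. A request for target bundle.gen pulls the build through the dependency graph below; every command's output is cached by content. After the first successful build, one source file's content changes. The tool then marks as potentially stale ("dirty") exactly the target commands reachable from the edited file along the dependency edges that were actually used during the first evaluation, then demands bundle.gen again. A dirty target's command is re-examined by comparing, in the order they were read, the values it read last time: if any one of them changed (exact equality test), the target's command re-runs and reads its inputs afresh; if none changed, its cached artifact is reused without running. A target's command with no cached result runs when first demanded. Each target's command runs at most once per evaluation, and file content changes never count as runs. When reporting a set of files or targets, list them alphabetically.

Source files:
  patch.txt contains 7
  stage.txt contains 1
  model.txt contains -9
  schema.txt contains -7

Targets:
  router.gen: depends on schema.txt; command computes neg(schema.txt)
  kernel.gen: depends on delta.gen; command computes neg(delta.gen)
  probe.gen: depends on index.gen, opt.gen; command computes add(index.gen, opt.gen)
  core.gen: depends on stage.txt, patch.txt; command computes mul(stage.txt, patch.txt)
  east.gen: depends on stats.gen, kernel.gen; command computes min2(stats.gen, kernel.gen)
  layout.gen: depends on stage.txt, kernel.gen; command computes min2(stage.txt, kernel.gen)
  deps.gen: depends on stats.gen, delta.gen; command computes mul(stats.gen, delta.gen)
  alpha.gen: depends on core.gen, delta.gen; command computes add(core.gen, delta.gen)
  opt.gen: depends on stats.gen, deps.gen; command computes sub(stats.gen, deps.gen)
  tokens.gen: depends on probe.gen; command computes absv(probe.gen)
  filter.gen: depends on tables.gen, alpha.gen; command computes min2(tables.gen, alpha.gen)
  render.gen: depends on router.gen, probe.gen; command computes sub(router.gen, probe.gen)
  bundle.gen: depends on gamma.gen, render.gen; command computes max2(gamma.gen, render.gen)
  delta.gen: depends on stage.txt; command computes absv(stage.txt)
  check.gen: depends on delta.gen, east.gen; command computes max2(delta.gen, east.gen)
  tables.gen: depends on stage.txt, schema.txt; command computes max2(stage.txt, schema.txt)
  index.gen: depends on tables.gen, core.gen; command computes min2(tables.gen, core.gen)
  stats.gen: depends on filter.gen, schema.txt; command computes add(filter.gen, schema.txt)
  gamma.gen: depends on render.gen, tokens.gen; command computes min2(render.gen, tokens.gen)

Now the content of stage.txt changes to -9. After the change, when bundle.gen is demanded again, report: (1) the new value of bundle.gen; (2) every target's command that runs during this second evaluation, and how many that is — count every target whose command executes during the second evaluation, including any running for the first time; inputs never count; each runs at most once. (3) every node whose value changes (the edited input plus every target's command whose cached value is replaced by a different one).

Demanding bundle.gen again yields -418.
14 target commands run: alpha.gen, bundle.gen, core.gen, delta.gen, deps.gen, filter.gen, gamma.gen, index.gen, opt.gen, probe.gen, render.gen, stats.gen, tables.gen, tokens.gen.
The nodes whose values change: alpha.gen, bundle.gen, core.gen, delta.gen, deps.gen, filter.gen, gamma.gen, index.gen, opt.gen, probe.gen, render.gen, stage.txt, stats.gen, tables.gen, tokens.gen.

First demand of the output computes:
  core.gen = mul(1, 7) = 7
  delta.gen = absv(1) = 1
  alpha.gen = add(7, 1) = 8
  router.gen = neg(-7) = 7
  tables.gen = max2(1, -7) = 1
  filter.gen = min2(1, 8) = 1
  index.gen = min2(1, 7) = 1
  stats.gen = add(1, -7) = -6
  deps.gen = mul(-6, 1) = -6
  opt.gen = sub(-6, -6) = 0
  probe.gen = add(1, 0) = 1
  render.gen = sub(7, 1) = 6
  tokens.gen = absv(1) = 1
  gamma.gen = min2(6, 1) = 1
  bundle.gen = max2(1, 6) = 6

After the edit, cleaning proceeds:
  core.gen: a read changed (stage.txt 1->-9) — executes, giving -63.
  delta.gen: a read changed (stage.txt 1->-9) — executes, giving 9.
  alpha.gen: a read changed (core.gen 7->-63; delta.gen 1->9) — executes, giving -54.
  tables.gen: a read changed (stage.txt 1->-9) — executes, giving -7.
  filter.gen: a read changed (tables.gen 1->-7; alpha.gen 8->-54) — executes, giving -54.
  index.gen: a read changed (tables.gen 1->-7; core.gen 7->-63) — executes, giving -63.
  stats.gen: a read changed (filter.gen 1->-54) — executes, giving -61.
  deps.gen: a read changed (stats.gen -6->-61; delta.gen 1->9) — executes, giving -549.
  opt.gen: a read changed (stats.gen -6->-61; deps.gen -6->-549) — executes, giving 488.
  probe.gen: a read changed (index.gen 1->-63; opt.gen 0->488) — executes, giving 425.
  render.gen: a read changed (probe.gen 1->425) — executes, giving -418.
  tokens.gen: a read changed (probe.gen 1->425) — executes, giving 425.
  gamma.gen: a read changed (render.gen 6->-418; tokens.gen 1->425) — executes, giving -418.
  bundle.gen: a read changed (gamma.gen 1->-418; render.gen 6->-418) — executes, giving -418.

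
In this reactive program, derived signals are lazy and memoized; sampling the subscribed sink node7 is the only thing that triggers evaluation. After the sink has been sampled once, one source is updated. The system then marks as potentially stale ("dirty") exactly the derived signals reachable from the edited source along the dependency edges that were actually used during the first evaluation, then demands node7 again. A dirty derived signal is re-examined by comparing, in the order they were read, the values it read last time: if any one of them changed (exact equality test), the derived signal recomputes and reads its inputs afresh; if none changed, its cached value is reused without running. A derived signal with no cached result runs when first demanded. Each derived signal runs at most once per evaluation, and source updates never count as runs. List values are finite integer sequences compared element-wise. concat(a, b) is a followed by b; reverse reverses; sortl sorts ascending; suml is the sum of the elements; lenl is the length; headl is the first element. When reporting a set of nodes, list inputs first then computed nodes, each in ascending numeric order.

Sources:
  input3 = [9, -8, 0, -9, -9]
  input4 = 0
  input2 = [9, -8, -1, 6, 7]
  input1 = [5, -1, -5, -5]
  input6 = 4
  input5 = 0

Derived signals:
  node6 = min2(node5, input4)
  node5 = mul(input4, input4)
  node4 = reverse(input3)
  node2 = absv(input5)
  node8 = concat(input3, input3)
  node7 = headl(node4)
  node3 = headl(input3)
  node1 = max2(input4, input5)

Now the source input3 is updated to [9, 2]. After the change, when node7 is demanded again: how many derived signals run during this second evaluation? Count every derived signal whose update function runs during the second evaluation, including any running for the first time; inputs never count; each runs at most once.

2 derived signals run: node4, node7.

First demand of the output computes:
  node4 = reverse([9, -8, 0, -9, -9]) = [-9, -9, 0, -8, 9]
  node7 = headl([-9, -9, 0, -8, 9]) = -9

After the edit, cleaning proceeds:
  node4: a read changed (input3 [9, -8, 0, -9, -9]->[9, 2]) — executes, giving [2, 9].
  node7: a read changed (node4 [-9, -9, 0, -8, 9]->[2, 9]) — executes, giving 2.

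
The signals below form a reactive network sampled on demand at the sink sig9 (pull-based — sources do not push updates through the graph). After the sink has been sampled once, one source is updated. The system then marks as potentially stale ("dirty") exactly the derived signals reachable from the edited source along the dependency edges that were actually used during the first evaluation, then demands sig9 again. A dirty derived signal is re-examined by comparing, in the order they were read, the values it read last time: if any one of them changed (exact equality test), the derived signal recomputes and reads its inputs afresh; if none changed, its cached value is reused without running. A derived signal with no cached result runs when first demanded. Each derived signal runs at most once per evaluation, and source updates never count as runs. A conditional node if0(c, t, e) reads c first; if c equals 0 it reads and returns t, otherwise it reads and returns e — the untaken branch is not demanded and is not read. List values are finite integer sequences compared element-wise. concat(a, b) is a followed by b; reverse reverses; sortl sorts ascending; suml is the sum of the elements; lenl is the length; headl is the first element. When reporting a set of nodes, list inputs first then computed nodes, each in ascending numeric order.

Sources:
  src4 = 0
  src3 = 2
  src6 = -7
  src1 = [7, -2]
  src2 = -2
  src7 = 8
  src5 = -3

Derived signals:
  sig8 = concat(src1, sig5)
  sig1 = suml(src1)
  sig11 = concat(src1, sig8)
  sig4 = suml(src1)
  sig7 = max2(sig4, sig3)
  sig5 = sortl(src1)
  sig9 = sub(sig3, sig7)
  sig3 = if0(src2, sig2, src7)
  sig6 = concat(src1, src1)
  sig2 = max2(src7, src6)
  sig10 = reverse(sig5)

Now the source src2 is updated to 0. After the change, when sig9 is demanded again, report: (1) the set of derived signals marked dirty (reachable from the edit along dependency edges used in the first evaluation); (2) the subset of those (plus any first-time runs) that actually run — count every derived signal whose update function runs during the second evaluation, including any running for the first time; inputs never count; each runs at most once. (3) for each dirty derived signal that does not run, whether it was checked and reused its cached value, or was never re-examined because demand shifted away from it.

Initial pass — values computed on the first demand:
  sig3 = if0(src2=-2 -> else branch src7) = 8
  sig4 = suml([7, -2]) = 5
  sig7 = max2(5, 8) = 8
  sig9 = sub(8, 8) = 0

Second demand — change propagation:
  sig2: newly demanded (no cache) — executes and yields 8.
  sig3: re-runs because src2 -2->0; new result 8 (unchanged).
  sig7: re-examined; everything it read last time is the same (sig4 unchanged, sig3 unchanged) — cache 8 kept, no run.
  sig9: re-examined; everything it read last time is the same (sig3 unchanged, sig7 unchanged) — cache 0 kept, no run.

The important point: the flipped condition pulls in fresh nodes; sig2 runs for the first time.

Dirty set: sig3, sig7, sig9.
Run set: sig2, sig3 (2 run).
Re-examined without running (cache reused): sig7, sig9.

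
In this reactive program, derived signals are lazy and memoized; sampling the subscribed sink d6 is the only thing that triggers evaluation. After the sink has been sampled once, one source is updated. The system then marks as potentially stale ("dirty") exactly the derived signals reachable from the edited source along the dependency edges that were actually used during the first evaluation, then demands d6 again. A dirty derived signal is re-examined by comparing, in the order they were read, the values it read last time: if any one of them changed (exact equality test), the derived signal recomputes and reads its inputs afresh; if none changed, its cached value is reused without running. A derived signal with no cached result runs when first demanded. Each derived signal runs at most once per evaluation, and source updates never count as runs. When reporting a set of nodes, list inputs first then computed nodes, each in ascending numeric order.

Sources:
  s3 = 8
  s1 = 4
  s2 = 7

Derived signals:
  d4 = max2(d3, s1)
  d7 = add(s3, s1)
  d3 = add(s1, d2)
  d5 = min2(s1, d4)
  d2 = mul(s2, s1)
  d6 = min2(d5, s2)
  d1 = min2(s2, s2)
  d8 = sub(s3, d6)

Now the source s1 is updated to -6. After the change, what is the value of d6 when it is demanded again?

Demanding d6 again yields -6.

First demand of the output computes:
  d2 = mul(7, 4) = 28
  d3 = add(4, 28) = 32
  d4 = max2(32, 4) = 32
  d5 = min2(4, 32) = 4
  d6 = min2(4, 7) = 4

After the edit, cleaning proceeds:
  d2: a read changed (s1 4->-6) — executes, giving -42.
  d3: a read changed (s1 4->-6; d2 28->-42) — executes, giving -48.
  d4: a read changed (d3 32->-48; s1 4->-6) — executes, giving -6.
  d5: a read changed (s1 4->-6; d4 32->-6) — executes, giving -6.
  d6: a read changed (d5 4->-6) — executes, giving -6.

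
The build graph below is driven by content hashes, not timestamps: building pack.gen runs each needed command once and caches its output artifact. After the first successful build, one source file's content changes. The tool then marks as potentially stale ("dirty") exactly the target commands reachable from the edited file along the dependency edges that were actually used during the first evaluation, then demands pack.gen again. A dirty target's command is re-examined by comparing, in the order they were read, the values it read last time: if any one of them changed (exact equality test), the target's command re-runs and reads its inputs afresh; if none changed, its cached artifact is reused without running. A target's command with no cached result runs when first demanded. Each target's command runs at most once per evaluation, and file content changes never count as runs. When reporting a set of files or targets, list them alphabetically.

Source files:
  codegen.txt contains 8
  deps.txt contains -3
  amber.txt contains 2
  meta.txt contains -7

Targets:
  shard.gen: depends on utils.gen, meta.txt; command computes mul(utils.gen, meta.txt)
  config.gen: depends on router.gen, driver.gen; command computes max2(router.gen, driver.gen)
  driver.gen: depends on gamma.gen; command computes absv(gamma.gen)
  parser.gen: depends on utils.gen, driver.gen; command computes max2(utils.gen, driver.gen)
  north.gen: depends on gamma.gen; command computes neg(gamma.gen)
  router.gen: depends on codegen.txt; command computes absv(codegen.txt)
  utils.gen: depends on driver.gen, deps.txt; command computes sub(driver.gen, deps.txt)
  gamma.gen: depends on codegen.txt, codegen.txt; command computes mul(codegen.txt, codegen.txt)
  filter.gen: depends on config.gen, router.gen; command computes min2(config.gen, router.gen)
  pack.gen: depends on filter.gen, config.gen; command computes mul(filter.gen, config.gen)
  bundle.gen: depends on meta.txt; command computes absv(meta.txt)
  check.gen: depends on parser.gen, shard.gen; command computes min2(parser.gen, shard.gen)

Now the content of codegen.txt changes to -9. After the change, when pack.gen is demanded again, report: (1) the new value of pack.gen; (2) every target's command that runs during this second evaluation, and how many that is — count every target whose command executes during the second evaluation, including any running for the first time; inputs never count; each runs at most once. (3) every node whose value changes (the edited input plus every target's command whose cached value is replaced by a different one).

Initial pass — values computed on the first demand:
  gamma.gen = mul(8, 8) = 64
  driver.gen = absv(64) = 64
  router.gen = absv(8) = 8
  config.gen = max2(8, 64) = 64
  filter.gen = min2(64, 8) = 8
  pack.gen = mul(8, 64) = 512

Second demand — change propagation:
  gamma.gen: re-runs because codegen.txt 8->-9; codegen.txt 8->-9; new result 81.
  driver.gen: re-runs because gamma.gen 64->81; new result 81.
  router.gen: re-runs because codegen.txt 8->-9; new result 9.
  config.gen: re-runs because router.gen 8->9; driver.gen 64->81; new result 81.
  filter.gen: re-runs because config.gen 64->81; router.gen 8->9; new result 9.
  pack.gen: re-runs because filter.gen 8->9; config.gen 64->81; new result 729.

pack.gen now evaluates to 729.
Run set: config.gen, driver.gen, filter.gen, gamma.gen, pack.gen, router.gen (6 run).
Changed values: codegen.txt, config.gen, driver.gen, filter.gen, gamma.gen, pack.gen, router.gen.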